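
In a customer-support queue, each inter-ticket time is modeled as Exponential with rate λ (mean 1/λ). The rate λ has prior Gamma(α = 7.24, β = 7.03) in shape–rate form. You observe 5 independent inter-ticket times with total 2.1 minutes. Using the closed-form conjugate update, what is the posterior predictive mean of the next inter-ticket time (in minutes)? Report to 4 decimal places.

With a Gamma(shape α, rate β) prior on the exponential rate λ, the posterior after n observations with total T = Σxᵢ is Gamma(α+n, β+T).
Posterior: Gamma(7.24+5, 7.03+2.1) = Gamma(12.24, 9.13).
The predictive distribution for the next observation is Lomax; its mean is β/(α−1) = 9.13/11.24 = 0.8123.

0.8123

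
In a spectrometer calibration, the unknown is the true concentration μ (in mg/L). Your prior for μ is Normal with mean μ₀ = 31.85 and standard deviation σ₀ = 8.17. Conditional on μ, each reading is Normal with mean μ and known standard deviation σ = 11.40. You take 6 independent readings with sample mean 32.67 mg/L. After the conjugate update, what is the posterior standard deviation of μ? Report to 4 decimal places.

For Normal data with known variance σ², a Normal(μ₀, σ₀²) prior on μ is conjugate. Posterior precision = 1/σ₀² + n/σ²; posterior mean is the precision-weighted average of μ₀ and x̄.
σ₀² = 8.17² = 66.7489, σ² = 11.40² = 129.96; σ² + n·σ₀² = 129.96 + 6·66.7489 = 530.4534.
Posterior precision = 1/σ₀² + n/σ² = 1/66.7489 + 6/129.96 = (σ² + n·σ₀²)/(σ₀²σ²) = 530.4534/(66.7489·129.96); posterior variance σₙ² = σ₀²σ²/(σ² + n·σ₀²) = 66.7489·129.96/530.4534 = 16.353344.
Posterior SD = √σₙ² = √(66.7489·129.96/530.4534) = 4.0439.

4.0439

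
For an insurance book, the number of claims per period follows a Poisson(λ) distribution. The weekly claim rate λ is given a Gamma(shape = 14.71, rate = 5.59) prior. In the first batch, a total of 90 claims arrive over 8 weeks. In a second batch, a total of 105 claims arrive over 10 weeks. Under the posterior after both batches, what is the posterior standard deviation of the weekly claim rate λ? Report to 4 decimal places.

With a Gamma(shape α, rate β) prior, the Poisson likelihood is conjugate: the posterior is Gamma(α + ΣXᵢ, β + n).
After batch 1: Gamma(α+S, β+n) = Gamma(14.71+90, 5.59+8) = Gamma(104.71, 13.59).
After batch 2: Gamma(α+S, β+n) = Gamma(104.71+105, 13.59+10) = Gamma(209.71, 23.59).
SD = √α/β = √209.71/23.59 = 0.6139.

0.6139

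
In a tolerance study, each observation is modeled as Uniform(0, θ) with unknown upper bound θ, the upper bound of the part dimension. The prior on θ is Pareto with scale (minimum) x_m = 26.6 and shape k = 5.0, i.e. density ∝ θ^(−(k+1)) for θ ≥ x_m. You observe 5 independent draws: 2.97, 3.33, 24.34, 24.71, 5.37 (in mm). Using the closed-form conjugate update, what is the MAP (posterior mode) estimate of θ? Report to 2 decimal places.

26.60

A Pareto(scale x_m, shape k) prior on the upper bound θ of Uniform(0, θ) is conjugate: posterior is Pareto(max(x_m, max xᵢ), k + n).
Sample maximum = 24.71; prior scale x_m = 26.6 → posterior scale = max = 26.60.
Posterior shape = 5.0 + 5 = 10.0.
The Pareto density is decreasing on [x_m, ∞), so the mode is x_m = 26.60.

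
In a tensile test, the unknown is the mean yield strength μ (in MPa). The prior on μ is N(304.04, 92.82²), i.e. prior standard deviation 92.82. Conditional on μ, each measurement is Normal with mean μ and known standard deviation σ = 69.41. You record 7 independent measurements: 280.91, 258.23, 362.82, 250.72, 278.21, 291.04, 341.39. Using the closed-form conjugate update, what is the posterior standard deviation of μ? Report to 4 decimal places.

25.2455

For Normal data with known variance σ², a Normal(μ₀, σ₀²) prior on μ is conjugate. Posterior precision = 1/σ₀² + n/σ²; posterior mean is the precision-weighted average of μ₀ and x̄.
σ₀² = 92.82² = 8615.5524, σ² = 69.41² = 4817.7481; σ² + n·σ₀² = 4817.7481 + 7·8615.5524 = 65126.6149.
Posterior precision = 1/σ₀² + n/σ² = 1/8615.5524 + 7/4817.7481 = (σ² + n·σ₀²)/(σ₀²σ²) = 65126.6149/(8615.5524·4817.7481); posterior variance σₙ² = σ₀²σ²/(σ² + n·σ₀²) = 8615.5524·4817.7481/65126.6149 = 637.336383.
Posterior SD = √σₙ² = √(8615.5524·4817.7481/65126.6149) = 25.2455.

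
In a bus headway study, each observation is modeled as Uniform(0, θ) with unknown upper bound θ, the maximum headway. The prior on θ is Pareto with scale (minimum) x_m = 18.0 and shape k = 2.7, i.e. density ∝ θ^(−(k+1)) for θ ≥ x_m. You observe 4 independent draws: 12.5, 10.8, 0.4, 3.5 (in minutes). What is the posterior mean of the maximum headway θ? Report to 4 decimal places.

21.1579

A Pareto(scale x_m, shape k) prior on the upper bound θ of Uniform(0, θ) is conjugate: posterior is Pareto(max(x_m, max xᵢ), k + n).
Sample maximum = 12.5; prior scale x_m = 18.0 → posterior scale = max = 18.0.
Posterior shape = 2.7 + 4 = 6.7.
E[θ|data] = k·x_m/(k−1) = 6.7·18.0/5.7 = 21.1579.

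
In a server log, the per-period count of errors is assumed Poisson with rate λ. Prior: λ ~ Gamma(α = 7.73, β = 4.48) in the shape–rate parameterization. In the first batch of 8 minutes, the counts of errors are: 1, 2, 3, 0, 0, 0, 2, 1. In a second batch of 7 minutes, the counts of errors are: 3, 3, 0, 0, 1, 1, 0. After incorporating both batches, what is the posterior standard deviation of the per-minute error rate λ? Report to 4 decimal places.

0.2553

With a Gamma(shape α, rate β) prior, the Poisson likelihood is conjugate: the posterior is Gamma(α + ΣXᵢ, β + n).
Batch 1: sum of counts S = 9 over n = 8 minutes.
After batch 1: Gamma(α+S, β+n) = Gamma(7.73+9, 4.48+8) = Gamma(16.73, 12.48).
Batch 2: sum of counts S = 8 over n = 7 minutes.
After batch 2: Gamma(α+S, β+n) = Gamma(16.73+8, 12.48+7) = Gamma(24.73, 19.48).
SD = √α/β = √24.73/19.48 = 0.2553.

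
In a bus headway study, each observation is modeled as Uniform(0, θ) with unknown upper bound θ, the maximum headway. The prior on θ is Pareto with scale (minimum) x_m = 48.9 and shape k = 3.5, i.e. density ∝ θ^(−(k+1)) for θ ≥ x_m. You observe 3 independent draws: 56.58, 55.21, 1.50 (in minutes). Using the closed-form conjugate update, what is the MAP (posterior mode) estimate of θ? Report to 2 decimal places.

A Pareto(scale x_m, shape k) prior on the upper bound θ of Uniform(0, θ) is conjugate: posterior is Pareto(max(x_m, max xᵢ), k + n).
Sample maximum = 56.58; prior scale x_m = 48.9 → posterior scale = max = 56.58.
Posterior shape = 3.5 + 3 = 6.5.
The Pareto density is decreasing on [x_m, ∞), so the mode is x_m = 56.58.

56.58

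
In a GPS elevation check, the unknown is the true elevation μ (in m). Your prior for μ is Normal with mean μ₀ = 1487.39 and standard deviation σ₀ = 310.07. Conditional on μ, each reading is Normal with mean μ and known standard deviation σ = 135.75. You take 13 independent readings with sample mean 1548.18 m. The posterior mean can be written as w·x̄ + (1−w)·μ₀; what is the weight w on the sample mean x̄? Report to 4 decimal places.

For Normal data with known variance σ², a Normal(μ₀, σ₀²) prior on μ is conjugate. Posterior precision = 1/σ₀² + n/σ²; posterior mean is the precision-weighted average of μ₀ and x̄.
σ₀² = 310.07² = 96143.4049, σ² = 135.75² = 18428.0625. Prior precision 1/σ₀² = 1/96143.4049; data precision n/σ² = 13/18428.0625.
w = (n/σ²)/(1/σ₀² + n/σ²) = n·σ₀²/(σ² + n·σ₀²) = 13·96143.4049/(18428.0625 + 13·96143.4049) = 1249864.2637/1268292.3262 = 0.9855.

0.9855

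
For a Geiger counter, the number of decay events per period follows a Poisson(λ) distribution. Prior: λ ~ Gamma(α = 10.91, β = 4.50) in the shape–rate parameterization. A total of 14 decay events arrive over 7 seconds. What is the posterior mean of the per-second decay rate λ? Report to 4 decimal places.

With a Gamma(shape α, rate β) prior, the Poisson likelihood is conjugate: the posterior is Gamma(α + ΣXᵢ, β + n).
Posterior: Gamma(α+S, β+n) = Gamma(10.91+14, 4.50+7) = Gamma(24.91, 11.50).
Posterior mean = α/β = 24.91/11.50 = 2.1661.

2.1661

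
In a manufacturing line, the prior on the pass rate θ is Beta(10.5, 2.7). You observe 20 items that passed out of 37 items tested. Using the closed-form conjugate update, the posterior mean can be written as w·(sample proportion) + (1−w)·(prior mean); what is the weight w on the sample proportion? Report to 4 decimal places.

The Beta prior is conjugate to a Binomial/Bernoulli likelihood; the update adds successes to α and failures to β.
Posterior mean = (α₀+k)/(α₀+β₀+n) = [n/(α₀+β₀+n)]·(k/n) + [(α₀+β₀)/(α₀+β₀+n)]·α₀/(α₀+β₀), so only n and the prior enter the weight.
The weight on the data is w = n/(α₀+β₀+n) = 37/(10.5+2.7+37) = 37/50.2 = 0.7371.

0.7371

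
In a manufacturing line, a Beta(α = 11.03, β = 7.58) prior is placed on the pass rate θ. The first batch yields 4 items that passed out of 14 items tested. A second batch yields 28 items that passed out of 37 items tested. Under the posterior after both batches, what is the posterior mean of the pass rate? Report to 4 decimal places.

0.6182

The Beta prior is conjugate to a Binomial/Bernoulli likelihood; the update adds successes to α and failures to β.
After batch 1: Beta(11.03+4, 7.58+10) = Beta(15.03, 17.58).
After batch 2: Beta(15.03+28, 17.58+9) = Beta(43.03, 26.58).
Posterior mean = α/(α+β) = 43.03/69.61 = 0.6182.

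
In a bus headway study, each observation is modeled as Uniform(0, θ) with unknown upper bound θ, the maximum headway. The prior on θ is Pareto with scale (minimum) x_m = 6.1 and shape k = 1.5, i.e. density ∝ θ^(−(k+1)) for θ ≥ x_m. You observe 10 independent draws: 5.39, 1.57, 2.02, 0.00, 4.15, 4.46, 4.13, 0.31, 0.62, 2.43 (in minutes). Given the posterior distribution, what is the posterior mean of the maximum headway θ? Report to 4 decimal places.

A Pareto(scale x_m, shape k) prior on the upper bound θ of Uniform(0, θ) is conjugate: posterior is Pareto(max(x_m, max xᵢ), k + n).
Sample maximum = 5.39; prior scale x_m = 6.1 → posterior scale = max = 6.10.
Posterior shape = 1.5 + 10 = 11.5.
E[θ|data] = k·x_m/(k−1) = 11.5·6.10/10.5 = 6.6810.

6.6810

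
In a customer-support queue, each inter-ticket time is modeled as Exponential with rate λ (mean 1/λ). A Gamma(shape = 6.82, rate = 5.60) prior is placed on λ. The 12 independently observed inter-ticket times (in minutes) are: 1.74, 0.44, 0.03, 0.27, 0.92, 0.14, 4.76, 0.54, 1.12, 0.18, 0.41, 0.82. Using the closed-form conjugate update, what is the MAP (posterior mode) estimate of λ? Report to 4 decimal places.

With a Gamma(shape α, rate β) prior on the exponential rate λ, the posterior after n observations with total T = Σxᵢ is Gamma(α+n, β+T).
Sum of observations T = 11.37 minutes; n = 12.
Posterior: Gamma(6.82+12, 5.60+11.37) = Gamma(18.82, 16.97).
Mode = (α−1)/β = 1.0501.

1.0501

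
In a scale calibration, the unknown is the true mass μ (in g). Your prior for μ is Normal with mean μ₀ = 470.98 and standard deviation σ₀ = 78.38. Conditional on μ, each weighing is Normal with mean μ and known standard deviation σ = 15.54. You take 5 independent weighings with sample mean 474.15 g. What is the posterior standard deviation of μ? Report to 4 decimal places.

6.9225

For Normal data with known variance σ², a Normal(μ₀, σ₀²) prior on μ is conjugate. Posterior precision = 1/σ₀² + n/σ²; posterior mean is the precision-weighted average of μ₀ and x̄.
σ₀² = 78.38² = 6143.4244, σ² = 15.54² = 241.4916; σ² + n·σ₀² = 241.4916 + 5·6143.4244 = 30958.6136.
Posterior precision = 1/σ₀² + n/σ² = 1/6143.4244 + 5/241.4916 = (σ² + n·σ₀²)/(σ₀²σ²) = 30958.6136/(6143.4244·241.4916); posterior variance σₙ² = σ₀²σ²/(σ² + n·σ₀²) = 6143.4244·241.4916/30958.6136 = 47.921571.
Posterior SD = √σₙ² = √(6143.4244·241.4916/30958.6136) = 6.9225.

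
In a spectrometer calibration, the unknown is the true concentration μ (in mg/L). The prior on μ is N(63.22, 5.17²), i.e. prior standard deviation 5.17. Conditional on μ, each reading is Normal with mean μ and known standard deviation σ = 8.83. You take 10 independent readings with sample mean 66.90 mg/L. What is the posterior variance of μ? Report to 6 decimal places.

For Normal data with known variance σ², a Normal(μ₀, σ₀²) prior on μ is conjugate. Posterior precision = 1/σ₀² + n/σ²; posterior mean is the precision-weighted average of μ₀ and x̄.
σ₀² = 5.17² = 26.7289, σ² = 8.83² = 77.9689; σ² + n·σ₀² = 77.9689 + 10·26.7289 = 345.2579.
Posterior precision = 1/σ₀² + n/σ² = 1/26.7289 + 10/77.9689 = (σ² + n·σ₀²)/(σ₀²σ²) = 345.2579/(26.7289·77.9689); posterior variance σₙ² = σ₀²σ²/(σ² + n·σ₀²) = 26.7289·77.9689/345.2579 = 6.036134.

6.036134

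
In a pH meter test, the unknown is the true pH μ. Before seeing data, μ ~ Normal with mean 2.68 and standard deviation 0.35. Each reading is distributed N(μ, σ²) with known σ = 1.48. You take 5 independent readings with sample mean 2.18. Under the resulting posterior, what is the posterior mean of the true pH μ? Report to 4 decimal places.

For Normal data with known variance σ², a Normal(μ₀, σ₀²) prior on μ is conjugate. Posterior precision = 1/σ₀² + n/σ²; posterior mean is the precision-weighted average of μ₀ and x̄.
n·x̄ = 5·2.18 = 10.9.
σ₀² = 0.35² = 0.1225, σ² = 1.48² = 2.1904; σ² + n·σ₀² = 2.1904 + 5·0.1225 = 2.8029.
Posterior mean = (μ₀/σ₀² + n·x̄/σ²)/(1/σ₀² + n/σ²) = (σ²·μ₀ + σ₀²·n·x̄)/(σ² + n·σ₀²) = (2.1904·2.68 + 0.1225·10.9)/2.8029 = 7.205522/2.8029 = 2.5707.

2.5707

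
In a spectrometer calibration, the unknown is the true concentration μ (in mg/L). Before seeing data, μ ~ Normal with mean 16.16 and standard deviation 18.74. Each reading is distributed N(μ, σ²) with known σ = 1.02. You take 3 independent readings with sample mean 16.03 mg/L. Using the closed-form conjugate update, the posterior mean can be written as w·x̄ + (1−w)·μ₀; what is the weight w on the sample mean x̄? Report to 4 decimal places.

For Normal data with known variance σ², a Normal(μ₀, σ₀²) prior on μ is conjugate. Posterior precision = 1/σ₀² + n/σ²; posterior mean is the precision-weighted average of μ₀ and x̄.
σ₀² = 18.74² = 351.1876, σ² = 1.02² = 1.0404. Prior precision 1/σ₀² = 1/351.1876; data precision n/σ² = 3/1.0404.
w = (n/σ²)/(1/σ₀² + n/σ²) = n·σ₀²/(σ² + n·σ₀²) = 3·351.1876/(1.0404 + 3·351.1876) = 1053.5628/1054.6032 = 0.9990.

0.9990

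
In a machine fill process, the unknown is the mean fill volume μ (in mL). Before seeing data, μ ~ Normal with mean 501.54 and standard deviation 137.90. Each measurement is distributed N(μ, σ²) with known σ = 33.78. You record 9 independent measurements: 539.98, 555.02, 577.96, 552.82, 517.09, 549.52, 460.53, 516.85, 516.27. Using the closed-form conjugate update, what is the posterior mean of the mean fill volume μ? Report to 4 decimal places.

531.5819

For Normal data with known variance σ², a Normal(μ₀, σ₀²) prior on μ is conjugate. Posterior precision = 1/σ₀² + n/σ²; posterior mean is the precision-weighted average of μ₀ and x̄.
Σxᵢ = 539.98 + 555.02 + 577.96 + 552.82 + 517.09 + 549.52 + 460.53 + 516.85 + 516.27 = 4786.04, so n·x̄ = 4786.04.
σ₀² = 137.90² = 19016.41, σ² = 33.78² = 1141.0884; σ² + n·σ₀² = 1141.0884 + 9·19016.41 = 172288.7784.
Posterior mean = (μ₀/σ₀² + n·x̄/σ²)/(1/σ₀² + n/σ²) = (σ²·μ₀ + σ₀²·n·x̄)/(σ² + n·σ₀²) = (1141.0884·501.54 + 19016.41·4786.04)/172288.7784 = 91585600.392536/172288.7784 = 531.5819.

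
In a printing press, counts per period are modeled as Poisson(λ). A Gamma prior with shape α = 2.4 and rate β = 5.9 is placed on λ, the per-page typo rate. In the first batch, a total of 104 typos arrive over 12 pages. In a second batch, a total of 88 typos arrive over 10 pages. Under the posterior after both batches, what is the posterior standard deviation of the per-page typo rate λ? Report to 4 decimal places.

With a Gamma(shape α, rate β) prior, the Poisson likelihood is conjugate: the posterior is Gamma(α + ΣXᵢ, β + n).
After batch 1: Gamma(α+S, β+n) = Gamma(2.4+104, 5.9+12) = Gamma(106.4, 17.9).
After batch 2: Gamma(α+S, β+n) = Gamma(106.4+88, 17.9+10) = Gamma(194.4, 27.9).
SD = √α/β = √194.4/27.9 = 0.4997.

0.4997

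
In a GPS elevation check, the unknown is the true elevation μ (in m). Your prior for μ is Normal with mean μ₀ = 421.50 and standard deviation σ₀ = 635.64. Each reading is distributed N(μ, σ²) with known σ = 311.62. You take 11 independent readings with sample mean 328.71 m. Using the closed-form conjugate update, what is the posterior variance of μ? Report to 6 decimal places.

For Normal data with known variance σ², a Normal(μ₀, σ₀²) prior on μ is conjugate. Posterior precision = 1/σ₀² + n/σ²; posterior mean is the precision-weighted average of μ₀ and x̄.
σ₀² = 635.64² = 404038.2096, σ² = 311.62² = 97107.0244; σ² + n·σ₀² = 97107.0244 + 11·404038.2096 = 4541527.33.
Posterior precision = 1/σ₀² + n/σ² = 1/404038.2096 + 11/97107.0244 = (σ² + n·σ₀²)/(σ₀²σ²) = 4541527.33/(404038.2096·97107.0244); posterior variance σₙ² = σ₀²σ²/(σ² + n·σ₀²) = 404038.2096·97107.0244/4541527.33 = 8639.152740.

8639.152740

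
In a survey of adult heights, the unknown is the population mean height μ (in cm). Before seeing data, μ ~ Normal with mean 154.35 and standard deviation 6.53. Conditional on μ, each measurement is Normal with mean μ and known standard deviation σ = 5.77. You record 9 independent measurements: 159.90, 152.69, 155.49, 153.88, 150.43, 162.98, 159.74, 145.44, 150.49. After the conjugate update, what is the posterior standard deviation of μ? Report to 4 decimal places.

For Normal data with known variance σ², a Normal(μ₀, σ₀²) prior on μ is conjugate. Posterior precision = 1/σ₀² + n/σ²; posterior mean is the precision-weighted average of μ₀ and x̄.
σ₀² = 6.53² = 42.6409, σ² = 5.77² = 33.2929; σ² + n·σ₀² = 33.2929 + 9·42.6409 = 417.061.
Posterior precision = 1/σ₀² + n/σ² = 1/42.6409 + 9/33.2929 = (σ² + n·σ₀²)/(σ₀²σ²) = 417.061/(42.6409·33.2929); posterior variance σₙ² = σ₀²σ²/(σ² + n·σ₀²) = 42.6409·33.2929/417.061 = 3.403913.
Posterior SD = √σₙ² = √(42.6409·33.2929/417.061) = 1.8450.

1.8450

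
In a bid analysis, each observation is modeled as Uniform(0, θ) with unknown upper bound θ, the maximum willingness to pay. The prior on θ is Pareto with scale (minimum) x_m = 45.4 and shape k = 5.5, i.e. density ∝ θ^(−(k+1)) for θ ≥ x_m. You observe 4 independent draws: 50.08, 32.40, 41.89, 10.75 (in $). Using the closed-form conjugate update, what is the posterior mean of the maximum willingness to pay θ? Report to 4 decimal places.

A Pareto(scale x_m, shape k) prior on the upper bound θ of Uniform(0, θ) is conjugate: posterior is Pareto(max(x_m, max xᵢ), k + n).
Sample maximum = 50.08; prior scale x_m = 45.4 → posterior scale = max = 50.08.
Posterior shape = 5.5 + 4 = 9.5.
E[θ|data] = k·x_m/(k−1) = 9.5·50.08/8.5 = 55.9718.

55.9718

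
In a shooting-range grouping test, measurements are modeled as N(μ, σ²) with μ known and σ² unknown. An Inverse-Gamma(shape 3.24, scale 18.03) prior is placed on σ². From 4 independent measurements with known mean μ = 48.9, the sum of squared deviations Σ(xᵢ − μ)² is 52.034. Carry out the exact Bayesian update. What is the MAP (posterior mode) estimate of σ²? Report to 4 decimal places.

7.0588

With known mean μ and an Inverse-Gamma(α, β) prior on σ², the Normal likelihood is conjugate: posterior is Inv-Gamma(α + n/2, β + Σ(xᵢ−μ)²/2).
Posterior: Inv-Gamma(3.24 + 4/2, 18.03 + 52.034/2) = Inv-Gamma(5.24, 44.0470).
Mode = β/(α+1) = 44.0470/6.24 = 7.0588.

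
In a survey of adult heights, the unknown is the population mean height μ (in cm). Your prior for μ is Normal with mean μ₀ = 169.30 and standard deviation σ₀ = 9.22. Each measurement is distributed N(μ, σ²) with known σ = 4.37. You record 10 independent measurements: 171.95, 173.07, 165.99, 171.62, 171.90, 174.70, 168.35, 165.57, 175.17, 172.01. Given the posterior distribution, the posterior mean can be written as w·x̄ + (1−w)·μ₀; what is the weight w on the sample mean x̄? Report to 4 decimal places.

0.9780

For Normal data with known variance σ², a Normal(μ₀, σ₀²) prior on μ is conjugate. Posterior precision = 1/σ₀² + n/σ²; posterior mean is the precision-weighted average of μ₀ and x̄.
σ₀² = 9.22² = 85.0084, σ² = 4.37² = 19.0969. Prior precision 1/σ₀² = 1/85.0084; data precision n/σ² = 10/19.0969.
w = (n/σ²)/(1/σ₀² + n/σ²) = n·σ₀²/(σ² + n·σ₀²) = 10·85.0084/(19.0969 + 10·85.0084) = 850.084/869.1809 = 0.9780.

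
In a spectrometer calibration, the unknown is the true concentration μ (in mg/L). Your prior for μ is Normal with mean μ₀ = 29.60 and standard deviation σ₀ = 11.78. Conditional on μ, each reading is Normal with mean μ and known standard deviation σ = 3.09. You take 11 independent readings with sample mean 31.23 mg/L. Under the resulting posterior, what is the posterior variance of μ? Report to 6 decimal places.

For Normal data with known variance σ², a Normal(μ₀, σ₀²) prior on μ is conjugate. Posterior precision = 1/σ₀² + n/σ²; posterior mean is the precision-weighted average of μ₀ and x̄.
σ₀² = 11.78² = 138.7684, σ² = 3.09² = 9.5481; σ² + n·σ₀² = 9.5481 + 11·138.7684 = 1536.0005.
Posterior precision = 1/σ₀² + n/σ² = 1/138.7684 + 11/9.5481 = (σ² + n·σ₀²)/(σ₀²σ²) = 1536.0005/(138.7684·9.5481); posterior variance σₙ² = σ₀²σ²/(σ² + n·σ₀²) = 138.7684·9.5481/1536.0005 = 0.862613.

0.862613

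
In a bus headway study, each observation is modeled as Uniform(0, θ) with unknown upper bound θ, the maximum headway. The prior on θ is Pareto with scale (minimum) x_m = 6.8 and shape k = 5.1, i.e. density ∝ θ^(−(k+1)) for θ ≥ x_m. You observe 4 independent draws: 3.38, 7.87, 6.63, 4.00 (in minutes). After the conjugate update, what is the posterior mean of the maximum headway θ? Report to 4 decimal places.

A Pareto(scale x_m, shape k) prior on the upper bound θ of Uniform(0, θ) is conjugate: posterior is Pareto(max(x_m, max xᵢ), k + n).
Sample maximum = 7.87; prior scale x_m = 6.8 → posterior scale = max = 7.87.
Posterior shape = 5.1 + 4 = 9.1.
E[θ|data] = k·x_m/(k−1) = 9.1·7.87/8.1 = 8.8416.

8.8416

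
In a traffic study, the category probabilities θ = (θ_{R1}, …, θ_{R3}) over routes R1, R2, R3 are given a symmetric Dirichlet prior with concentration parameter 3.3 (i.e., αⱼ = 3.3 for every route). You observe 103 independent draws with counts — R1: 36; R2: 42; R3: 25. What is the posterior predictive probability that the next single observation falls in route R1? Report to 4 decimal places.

0.3481

The Dirichlet prior is conjugate to the Multinomial likelihood: each posterior αⱼ = prior αⱼ + observed count nⱼ.
Posterior concentration: (39.3, 45.3, 28.3), total = 112.9.
P(next = R1 | data) = α_{R1}/Σα = 0.3481.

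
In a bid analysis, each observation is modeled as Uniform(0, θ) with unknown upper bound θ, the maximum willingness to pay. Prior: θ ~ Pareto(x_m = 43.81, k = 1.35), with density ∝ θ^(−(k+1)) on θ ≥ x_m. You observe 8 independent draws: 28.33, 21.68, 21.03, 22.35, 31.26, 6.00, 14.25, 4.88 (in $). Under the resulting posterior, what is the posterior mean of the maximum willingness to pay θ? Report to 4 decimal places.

A Pareto(scale x_m, shape k) prior on the upper bound θ of Uniform(0, θ) is conjugate: posterior is Pareto(max(x_m, max xᵢ), k + n).
Sample maximum = 31.26; prior scale x_m = 43.81 → posterior scale = max = 43.81.
Posterior shape = 1.35 + 8 = 9.35.
E[θ|data] = k·x_m/(k−1) = 9.35·43.81/8.35 = 49.0567.

49.0567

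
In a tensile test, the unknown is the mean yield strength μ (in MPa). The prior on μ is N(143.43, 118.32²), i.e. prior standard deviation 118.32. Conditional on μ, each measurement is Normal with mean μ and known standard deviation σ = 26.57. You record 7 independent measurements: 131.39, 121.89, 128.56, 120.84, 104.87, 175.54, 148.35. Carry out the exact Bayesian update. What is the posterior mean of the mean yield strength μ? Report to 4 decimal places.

For Normal data with known variance σ², a Normal(μ₀, σ₀²) prior on μ is conjugate. Posterior precision = 1/σ₀² + n/σ²; posterior mean is the precision-weighted average of μ₀ and x̄.
Σxᵢ = 131.39 + 121.89 + 128.56 + 120.84 + 104.87 + 175.54 + 148.35 = 931.44, so n·x̄ = 931.44.
σ₀² = 118.32² = 13999.6224, σ² = 26.57² = 705.9649; σ² + n·σ₀² = 705.9649 + 7·13999.6224 = 98703.3217.
Posterior mean = (μ₀/σ₀² + n·x̄/σ²)/(1/σ₀² + n/σ²) = (σ²·μ₀ + σ₀²·n·x̄)/(σ² + n·σ₀²) = (705.9649·143.43 + 13999.6224·931.44)/98703.3217 = 13141064.833863/98703.3217 = 133.1370.

133.1370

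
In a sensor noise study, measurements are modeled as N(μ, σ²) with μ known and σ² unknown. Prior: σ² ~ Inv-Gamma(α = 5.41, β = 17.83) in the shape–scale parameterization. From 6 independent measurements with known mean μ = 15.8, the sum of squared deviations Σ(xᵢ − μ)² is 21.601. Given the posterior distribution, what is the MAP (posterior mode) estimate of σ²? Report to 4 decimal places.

3.0426

With known mean μ and an Inverse-Gamma(α, β) prior on σ², the Normal likelihood is conjugate: posterior is Inv-Gamma(α + n/2, β + Σ(xᵢ−μ)²/2).
Posterior: Inv-Gamma(5.41 + 6/2, 17.83 + 21.601/2) = Inv-Gamma(8.41, 28.6305).
Mode = β/(α+1) = 28.6305/9.41 = 3.0426.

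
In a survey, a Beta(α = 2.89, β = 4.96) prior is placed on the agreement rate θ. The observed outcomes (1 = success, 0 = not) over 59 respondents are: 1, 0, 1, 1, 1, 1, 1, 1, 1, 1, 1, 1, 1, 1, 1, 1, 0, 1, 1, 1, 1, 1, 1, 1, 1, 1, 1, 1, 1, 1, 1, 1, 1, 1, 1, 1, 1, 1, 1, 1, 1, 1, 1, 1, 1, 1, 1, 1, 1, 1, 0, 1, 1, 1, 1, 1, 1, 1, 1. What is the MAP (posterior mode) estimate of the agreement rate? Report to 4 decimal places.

The Beta prior is conjugate to a Binomial/Bernoulli likelihood; the update adds successes to α and failures to β.
Posterior: Beta(α+k, β+n−k) = Beta(2.89+56, 4.96+3) = Beta(58.89, 7.96).
Mode of Beta(a,b) for a,b>1 is (a−1)/(a+b−2) = 57.89/64.85 = 0.8927.

0.8927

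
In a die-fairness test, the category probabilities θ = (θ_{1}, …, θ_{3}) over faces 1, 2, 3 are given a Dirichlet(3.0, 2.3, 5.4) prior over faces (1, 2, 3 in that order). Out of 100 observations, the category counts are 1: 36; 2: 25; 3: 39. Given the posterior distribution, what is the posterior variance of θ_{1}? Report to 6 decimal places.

0.002043

The Dirichlet prior is conjugate to the Multinomial likelihood: each posterior αⱼ = prior αⱼ + observed count nⱼ.
Posterior concentration: (39.0, 27.3, 44.4), total = 110.7.
Var[θ_j] = α_j(Σα−α_j)/((Σα)²(Σα+1)) = 39.0·71.7/(110.7²·111.7) = 0.002043.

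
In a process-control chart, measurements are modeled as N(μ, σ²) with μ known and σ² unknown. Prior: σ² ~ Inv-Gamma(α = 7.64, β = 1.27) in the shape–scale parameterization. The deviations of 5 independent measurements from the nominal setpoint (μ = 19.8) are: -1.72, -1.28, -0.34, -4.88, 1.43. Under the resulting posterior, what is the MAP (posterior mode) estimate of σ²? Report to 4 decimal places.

With known mean μ and an Inverse-Gamma(α, β) prior on σ², the Normal likelihood is conjugate: posterior is Inv-Gamma(α + n/2, β + Σ(xᵢ−μ)²/2).
Σ(xᵢ−μ)² = (-1.72)² + (-1.28)² + (-0.34)² + (-4.88)² + (1.43)² = 30.5717.
Posterior: Inv-Gamma(7.64 + 5/2, 1.27 + 30.5717/2) = Inv-Gamma(10.14, 16.55585).
Mode = β/(α+1) = 16.55585/11.14 = 1.4862.

1.4862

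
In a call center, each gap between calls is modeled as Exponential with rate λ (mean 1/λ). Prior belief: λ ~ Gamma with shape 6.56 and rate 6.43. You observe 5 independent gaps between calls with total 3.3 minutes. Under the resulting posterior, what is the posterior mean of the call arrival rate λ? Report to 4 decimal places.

1.1881

With a Gamma(shape α, rate β) prior on the exponential rate λ, the posterior after n observations with total T = Σxᵢ is Gamma(α+n, β+T).
Posterior: Gamma(6.56+5, 6.43+3.3) = Gamma(11.56, 9.73).
Posterior mean of λ = α/β = 11.56/9.73 = 1.1881.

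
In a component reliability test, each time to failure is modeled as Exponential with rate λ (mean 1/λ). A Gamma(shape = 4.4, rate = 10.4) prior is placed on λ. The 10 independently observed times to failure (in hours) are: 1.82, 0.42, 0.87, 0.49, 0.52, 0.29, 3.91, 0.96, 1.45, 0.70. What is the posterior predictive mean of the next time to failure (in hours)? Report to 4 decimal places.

With a Gamma(shape α, rate β) prior on the exponential rate λ, the posterior after n observations with total T = Σxᵢ is Gamma(α+n, β+T).
Sum of observations T = 11.43 hours; n = 10.
Posterior: Gamma(4.4+10, 10.4+11.43) = Gamma(14.4, 21.83).
The predictive distribution for the next observation is Lomax; its mean is β/(α−1) = 21.83/13.4 = 1.6291.

1.6291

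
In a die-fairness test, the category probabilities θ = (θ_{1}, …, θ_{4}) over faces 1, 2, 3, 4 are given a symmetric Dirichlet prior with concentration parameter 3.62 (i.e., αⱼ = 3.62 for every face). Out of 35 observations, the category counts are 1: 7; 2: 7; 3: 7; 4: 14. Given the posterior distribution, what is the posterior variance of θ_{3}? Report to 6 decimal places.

0.003339

The Dirichlet prior is conjugate to the Multinomial likelihood: each posterior αⱼ = prior αⱼ + observed count nⱼ.
Posterior concentration: (10.62, 10.62, 10.62, 17.62), total = 49.48.
Var[θ_j] = α_j(Σα−α_j)/((Σα)²(Σα+1)) = 10.62·38.86/(49.48²·50.48) = 0.003339.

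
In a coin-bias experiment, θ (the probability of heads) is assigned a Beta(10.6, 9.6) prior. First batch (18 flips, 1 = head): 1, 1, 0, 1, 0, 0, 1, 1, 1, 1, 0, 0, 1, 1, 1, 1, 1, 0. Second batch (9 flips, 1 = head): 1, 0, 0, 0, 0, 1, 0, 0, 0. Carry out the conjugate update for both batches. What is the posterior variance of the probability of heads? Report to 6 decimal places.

0.005177

The Beta prior is conjugate to a Binomial/Bernoulli likelihood; the update adds successes to α and failures to β.
After batch 1: Beta(10.6+12, 9.6+6) = Beta(22.6, 15.6).
After batch 2: Beta(22.6+2, 15.6+7) = Beta(24.6, 22.6).
Var = αβ/((α+β)²(α+β+1)) = 24.6·22.6/(47.2²·48.2) = 0.005177.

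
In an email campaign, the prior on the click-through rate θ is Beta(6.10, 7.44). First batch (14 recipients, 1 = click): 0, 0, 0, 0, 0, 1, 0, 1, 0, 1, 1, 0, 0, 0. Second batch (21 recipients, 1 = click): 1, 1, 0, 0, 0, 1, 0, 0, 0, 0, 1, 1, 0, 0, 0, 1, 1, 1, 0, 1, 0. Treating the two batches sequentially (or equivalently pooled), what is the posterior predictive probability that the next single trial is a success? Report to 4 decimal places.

The Beta prior is conjugate to a Binomial/Bernoulli likelihood; the update adds successes to α and failures to β.
After batch 1: Beta(6.10+4, 7.44+10) = Beta(10.10, 17.44).
After batch 2: Beta(10.10+9, 17.44+12) = Beta(19.10, 29.44).
For a single future Bernoulli trial, P(success | data) = α/(α+β) = 0.3935.

0.3935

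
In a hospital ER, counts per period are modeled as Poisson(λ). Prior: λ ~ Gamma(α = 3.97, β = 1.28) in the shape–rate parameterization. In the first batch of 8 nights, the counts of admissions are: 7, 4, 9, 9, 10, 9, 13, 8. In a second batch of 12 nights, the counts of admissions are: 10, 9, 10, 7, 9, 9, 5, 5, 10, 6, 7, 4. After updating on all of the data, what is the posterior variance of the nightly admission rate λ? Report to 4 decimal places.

With a Gamma(shape α, rate β) prior, the Poisson likelihood is conjugate: the posterior is Gamma(α + ΣXᵢ, β + n).
Batch 1: sum of counts S = 69 over n = 8 nights.
After batch 1: Gamma(α+S, β+n) = Gamma(3.97+69, 1.28+8) = Gamma(72.97, 9.28).
Batch 2: sum of counts S = 91 over n = 12 nights.
After batch 2: Gamma(α+S, β+n) = Gamma(72.97+91, 9.28+12) = Gamma(163.97, 21.28).
Var = α/β² = 163.97/21.28² = 0.3621.

0.3621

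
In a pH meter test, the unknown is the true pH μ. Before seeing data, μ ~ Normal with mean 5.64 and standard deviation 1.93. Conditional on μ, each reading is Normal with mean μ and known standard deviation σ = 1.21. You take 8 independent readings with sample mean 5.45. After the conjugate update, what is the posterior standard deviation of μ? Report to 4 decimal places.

For Normal data with known variance σ², a Normal(μ₀, σ₀²) prior on μ is conjugate. Posterior precision = 1/σ₀² + n/σ²; posterior mean is the precision-weighted average of μ₀ and x̄.
σ₀² = 1.93² = 3.7249, σ² = 1.21² = 1.4641; σ² + n·σ₀² = 1.4641 + 8·3.7249 = 31.2633.
Posterior precision = 1/σ₀² + n/σ² = 1/3.7249 + 8/1.4641 = (σ² + n·σ₀²)/(σ₀²σ²) = 31.2633/(3.7249·1.4641); posterior variance σₙ² = σ₀²σ²/(σ² + n·σ₀²) = 3.7249·1.4641/31.2633 = 0.174442.
Posterior SD = √σₙ² = √(3.7249·1.4641/31.2633) = 0.4177.

0.4177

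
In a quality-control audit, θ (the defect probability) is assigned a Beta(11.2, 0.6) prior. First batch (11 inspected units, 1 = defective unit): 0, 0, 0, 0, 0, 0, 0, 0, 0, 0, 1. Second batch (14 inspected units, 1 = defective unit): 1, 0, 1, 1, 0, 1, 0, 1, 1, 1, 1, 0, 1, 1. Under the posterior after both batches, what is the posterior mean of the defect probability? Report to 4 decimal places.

The Beta prior is conjugate to a Binomial/Bernoulli likelihood; the update adds successes to α and failures to β.
After batch 1: Beta(11.2+1, 0.6+10) = Beta(12.2, 10.6).
After batch 2: Beta(12.2+10, 10.6+4) = Beta(22.2, 14.6).
Posterior mean = α/(α+β) = 22.2/36.8 = 0.6033.

0.6033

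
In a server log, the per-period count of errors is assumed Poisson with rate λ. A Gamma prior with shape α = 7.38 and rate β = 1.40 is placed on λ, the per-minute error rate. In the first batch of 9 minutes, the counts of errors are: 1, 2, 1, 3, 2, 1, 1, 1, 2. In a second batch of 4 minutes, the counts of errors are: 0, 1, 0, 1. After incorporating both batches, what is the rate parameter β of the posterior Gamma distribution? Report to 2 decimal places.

14.40

With a Gamma(shape α, rate β) prior, the Poisson likelihood is conjugate: the posterior is Gamma(α + ΣXᵢ, β + n).
Batch 1: sum of counts S = 14 over n = 9 minutes.
After batch 1: Gamma(α+S, β+n) = Gamma(7.38+14, 1.40+9) = Gamma(21.38, 10.40).
Batch 2: sum of counts S = 2 over n = 4 minutes.
After batch 2: Gamma(α+S, β+n) = Gamma(21.38+2, 10.40+4) = Gamma(23.38, 14.40).
Posterior β = 14.40.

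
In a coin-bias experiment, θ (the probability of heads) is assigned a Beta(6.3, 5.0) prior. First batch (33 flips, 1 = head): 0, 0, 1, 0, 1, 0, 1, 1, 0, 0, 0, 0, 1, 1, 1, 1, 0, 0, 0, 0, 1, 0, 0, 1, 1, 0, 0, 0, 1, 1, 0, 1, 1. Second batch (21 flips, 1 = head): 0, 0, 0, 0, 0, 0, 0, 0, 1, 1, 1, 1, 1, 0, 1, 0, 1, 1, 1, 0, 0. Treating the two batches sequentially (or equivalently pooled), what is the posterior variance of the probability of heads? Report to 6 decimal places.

0.003751

The Beta prior is conjugate to a Binomial/Bernoulli likelihood; the update adds successes to α and failures to β.
After batch 1: Beta(6.3+15, 5.0+18) = Beta(21.3, 23.0).
After batch 2: Beta(21.3+9, 23.0+12) = Beta(30.3, 35.0).
Var = αβ/((α+β)²(α+β+1)) = 30.3·35.0/(65.3²·66.3) = 0.003751.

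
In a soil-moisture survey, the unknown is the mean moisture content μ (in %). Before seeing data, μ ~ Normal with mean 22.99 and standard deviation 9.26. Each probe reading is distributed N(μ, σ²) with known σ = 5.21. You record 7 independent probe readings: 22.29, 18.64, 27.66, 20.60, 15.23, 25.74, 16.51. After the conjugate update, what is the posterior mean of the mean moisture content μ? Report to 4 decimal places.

21.0410

For Normal data with known variance σ², a Normal(μ₀, σ₀²) prior on μ is conjugate. Posterior precision = 1/σ₀² + n/σ²; posterior mean is the precision-weighted average of μ₀ and x̄.
Σxᵢ = 22.29 + 18.64 + 27.66 + 20.60 + 15.23 + 25.74 + 16.51 = 146.67, so n·x̄ = 146.67.
σ₀² = 9.26² = 85.7476, σ² = 5.21² = 27.1441; σ² + n·σ₀² = 27.1441 + 7·85.7476 = 627.3773.
Posterior mean = (μ₀/σ₀² + n·x̄/σ²)/(1/σ₀² + n/σ²) = (σ²·μ₀ + σ₀²·n·x̄)/(σ² + n·σ₀²) = (27.1441·22.99 + 85.7476·146.67)/627.3773 = 13200.643351/627.3773 = 21.0410.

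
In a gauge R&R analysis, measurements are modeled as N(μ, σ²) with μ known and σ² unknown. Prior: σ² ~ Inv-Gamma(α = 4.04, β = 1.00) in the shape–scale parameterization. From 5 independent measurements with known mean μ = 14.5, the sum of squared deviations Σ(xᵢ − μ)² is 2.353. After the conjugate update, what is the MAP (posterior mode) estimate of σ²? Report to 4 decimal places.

With known mean μ and an Inverse-Gamma(α, β) prior on σ², the Normal likelihood is conjugate: posterior is Inv-Gamma(α + n/2, β + Σ(xᵢ−μ)²/2).
Posterior: Inv-Gamma(4.04 + 5/2, 1.00 + 2.353/2) = Inv-Gamma(6.54, 2.1765).
Mode = β/(α+1) = 2.1765/7.54 = 0.2887.

0.2887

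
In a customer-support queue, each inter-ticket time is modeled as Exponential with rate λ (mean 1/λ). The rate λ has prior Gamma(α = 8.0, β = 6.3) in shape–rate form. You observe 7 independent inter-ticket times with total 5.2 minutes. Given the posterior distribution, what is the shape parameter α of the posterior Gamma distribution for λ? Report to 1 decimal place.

15.0

With a Gamma(shape α, rate β) prior on the exponential rate λ, the posterior after n observations with total T = Σxᵢ is Gamma(α+n, β+T).
Posterior: Gamma(8.0+7, 6.3+5.2) = Gamma(15.0, 11.5).
Posterior α = 15.0.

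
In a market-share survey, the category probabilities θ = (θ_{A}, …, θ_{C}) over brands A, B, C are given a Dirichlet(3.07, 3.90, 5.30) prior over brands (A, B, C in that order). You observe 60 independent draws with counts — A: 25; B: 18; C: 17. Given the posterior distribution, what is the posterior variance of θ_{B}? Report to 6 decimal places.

0.002883

The Dirichlet prior is conjugate to the Multinomial likelihood: each posterior αⱼ = prior αⱼ + observed count nⱼ.
Posterior concentration: (28.07, 21.90, 22.30), total = 72.27.
Var[θ_j] = α_j(Σα−α_j)/((Σα)²(Σα+1)) = 21.90·50.37/(72.27²·73.27) = 0.002883.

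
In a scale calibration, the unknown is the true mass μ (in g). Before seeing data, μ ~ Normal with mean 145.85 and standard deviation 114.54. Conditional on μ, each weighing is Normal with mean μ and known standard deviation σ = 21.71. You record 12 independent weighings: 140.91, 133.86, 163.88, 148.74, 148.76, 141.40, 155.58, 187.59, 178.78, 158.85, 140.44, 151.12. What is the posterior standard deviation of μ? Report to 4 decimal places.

For Normal data with known variance σ², a Normal(μ₀, σ₀²) prior on μ is conjugate. Posterior precision = 1/σ₀² + n/σ²; posterior mean is the precision-weighted average of μ₀ and x̄.
σ₀² = 114.54² = 13119.4116, σ² = 21.71² = 471.3241; σ² + n·σ₀² = 471.3241 + 12·13119.4116 = 157904.2633.
Posterior precision = 1/σ₀² + n/σ² = 1/13119.4116 + 12/471.3241 = (σ² + n·σ₀²)/(σ₀²σ²) = 157904.2633/(13119.4116·471.3241); posterior variance σₙ² = σ₀²σ²/(σ² + n·σ₀²) = 13119.4116·471.3241/157904.2633 = 39.159771.
Posterior SD = √σₙ² = √(13119.4116·471.3241/157904.2633) = 6.2578.

6.2578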